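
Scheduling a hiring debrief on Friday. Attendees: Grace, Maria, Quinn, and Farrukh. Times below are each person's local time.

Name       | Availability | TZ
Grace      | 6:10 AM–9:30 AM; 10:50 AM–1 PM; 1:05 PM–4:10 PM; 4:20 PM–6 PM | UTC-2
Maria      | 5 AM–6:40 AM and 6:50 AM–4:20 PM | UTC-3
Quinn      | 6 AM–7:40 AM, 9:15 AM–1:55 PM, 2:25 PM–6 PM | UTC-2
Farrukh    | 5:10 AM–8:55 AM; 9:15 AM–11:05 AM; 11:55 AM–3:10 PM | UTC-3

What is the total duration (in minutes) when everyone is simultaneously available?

340

Grace in UTC: 08:10-11:30, 12:50-15:00, 15:05-18:10, 18:20-20:00 (add 2h to convert from UTC-2).
Maria in UTC: 08:00-09:40, 09:50-19:20 (add 3h to convert from UTC-3).
Quinn in UTC: 08:00-09:40, 11:15-15:55, 16:25-20:00 (add 2h to convert from UTC-2).
Farrukh in UTC: 08:10-11:55, 12:15-14:05, 14:55-18:10 (add 3h to convert from UTC-3).
Grace ∩ Maria: 08:10-09:40, 09:50-11:30, 12:50-15:00, 15:05-18:10, 18:20-19:20.
Grace ∩ Maria ∩ Quinn: 08:10-09:40, 11:15-11:30, 12:50-15:00, 15:05-15:55, 16:25-18:10, 18:20-19:20.
Grace ∩ Maria ∩ Quinn ∩ Farrukh: 08:10-09:40, 11:15-11:30, 12:50-14:05, 14:55-15:00, 15:05-15:55, 16:25-18:10.
Summing the common windows: 90 + 15 + 75 + 5 + 50 + 105 = 340 minutes.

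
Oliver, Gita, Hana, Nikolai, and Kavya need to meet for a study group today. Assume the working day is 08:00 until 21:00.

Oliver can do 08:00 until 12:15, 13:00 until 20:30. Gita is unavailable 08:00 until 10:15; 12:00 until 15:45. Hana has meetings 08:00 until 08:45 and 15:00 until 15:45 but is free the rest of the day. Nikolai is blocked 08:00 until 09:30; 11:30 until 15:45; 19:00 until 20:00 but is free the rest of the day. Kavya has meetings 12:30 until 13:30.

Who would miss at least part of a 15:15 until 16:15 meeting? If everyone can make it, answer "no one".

Oliver free: 08:00-12:15, 13:00-20:30.
Gita free: 10:15-12:00, 15:45-21:00 (invert busy blocks within the working day).
Hana free: 08:45-15:00, 15:45-21:00 (invert busy blocks within the working day).
Nikolai free: 09:30-11:30, 15:45-19:00, 20:00-21:00 (invert busy blocks within the working day).
Kavya free: 08:00-12:30, 13:30-21:00 (invert busy blocks within the working day).
Oliver: free for 15:15-16:15. Gita: not fully free for 15:15-16:15. Hana: not fully free for 15:15-16:15. Nikolai: not fully free for 15:15-16:15. Kavya: free for 15:15-16:15.

Gita, Hana, Nikolai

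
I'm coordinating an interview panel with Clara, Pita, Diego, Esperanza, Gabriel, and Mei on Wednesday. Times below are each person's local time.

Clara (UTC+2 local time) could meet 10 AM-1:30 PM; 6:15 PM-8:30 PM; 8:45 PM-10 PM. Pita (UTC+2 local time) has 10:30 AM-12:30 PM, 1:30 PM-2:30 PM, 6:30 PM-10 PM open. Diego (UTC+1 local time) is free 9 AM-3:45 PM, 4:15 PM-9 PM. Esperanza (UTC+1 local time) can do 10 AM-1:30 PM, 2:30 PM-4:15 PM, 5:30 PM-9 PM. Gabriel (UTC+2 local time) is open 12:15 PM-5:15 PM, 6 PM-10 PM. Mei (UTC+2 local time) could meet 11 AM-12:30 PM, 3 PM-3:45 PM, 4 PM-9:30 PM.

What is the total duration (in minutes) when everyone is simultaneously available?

Clara in UTC: 08:00-11:30, 16:15-18:30, 18:45-20:00 (subtract 2h to convert from UTC+2).
Pita in UTC: 08:30-10:30, 11:30-12:30, 16:30-20:00 (subtract 2h to convert from UTC+2).
Diego in UTC: 08:00-14:45, 15:15-20:00 (subtract 1h to convert from UTC+1).
Esperanza in UTC: 09:00-12:30, 13:30-15:15, 16:30-20:00 (subtract 1h to convert from UTC+1).
Gabriel in UTC: 10:15-15:15, 16:00-20:00 (subtract 2h to convert from UTC+2).
Mei in UTC: 09:00-10:30, 13:00-13:45, 14:00-19:30 (subtract 2h to convert from UTC+2).
Clara ∩ Pita: 08:30-10:30, 16:30-18:30, 18:45-20:00.
Clara ∩ Pita ∩ Diego: 08:30-10:30, 16:30-18:30, 18:45-20:00.
Clara ∩ Pita ∩ Diego ∩ Esperanza: 09:00-10:30, 16:30-18:30, 18:45-20:00.
Clara ∩ Pita ∩ Diego ∩ Esperanza ∩ Gabriel: 10:15-10:30, 16:30-18:30, 18:45-20:00.
Clara ∩ Pita ∩ Diego ∩ Esperanza ∩ Gabriel ∩ Mei: 10:15-10:30, 16:30-18:30, 18:45-19:30.
So the common availability across everyone is 10:15-10:30, 16:30-18:30, 18:45-19:30.
Summing the common windows: 15 + 120 + 45 = 180 minutes.

180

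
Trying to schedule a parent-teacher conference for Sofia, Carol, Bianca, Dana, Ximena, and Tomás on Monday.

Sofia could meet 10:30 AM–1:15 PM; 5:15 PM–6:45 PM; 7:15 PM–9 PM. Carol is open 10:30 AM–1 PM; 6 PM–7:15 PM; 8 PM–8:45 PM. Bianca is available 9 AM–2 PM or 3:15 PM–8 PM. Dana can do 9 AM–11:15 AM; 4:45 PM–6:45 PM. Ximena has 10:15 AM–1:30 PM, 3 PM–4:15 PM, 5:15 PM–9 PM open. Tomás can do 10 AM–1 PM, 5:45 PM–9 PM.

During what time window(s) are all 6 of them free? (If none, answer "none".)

10:30-11:15, 18:00-18:45

Sofia ∩ Carol: 10:30-13:00, 18:00-18:45, 20:00-20:45.
Sofia ∩ Carol ∩ Bianca: 10:30-13:00, 18:00-18:45.
Sofia ∩ Carol ∩ Bianca ∩ Dana: 10:30-11:15, 18:00-18:45.
Sofia ∩ Carol ∩ Bianca ∩ Dana ∩ Ximena: 10:30-11:15, 18:00-18:45.
Sofia ∩ Carol ∩ Bianca ∩ Dana ∩ Ximena ∩ Tomás: 10:30-11:15, 18:00-18:45.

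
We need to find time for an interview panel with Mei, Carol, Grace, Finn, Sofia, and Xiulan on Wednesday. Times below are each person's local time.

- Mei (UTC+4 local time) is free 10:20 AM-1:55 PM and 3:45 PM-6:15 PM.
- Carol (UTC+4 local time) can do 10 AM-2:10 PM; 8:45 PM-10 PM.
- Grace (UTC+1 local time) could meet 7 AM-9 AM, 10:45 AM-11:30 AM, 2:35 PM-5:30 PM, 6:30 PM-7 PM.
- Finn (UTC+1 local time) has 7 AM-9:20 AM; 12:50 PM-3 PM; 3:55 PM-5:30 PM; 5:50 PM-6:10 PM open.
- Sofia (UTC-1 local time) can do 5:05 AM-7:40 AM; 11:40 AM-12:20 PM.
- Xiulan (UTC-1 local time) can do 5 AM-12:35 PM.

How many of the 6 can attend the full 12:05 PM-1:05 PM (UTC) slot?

3

Mei in UTC: 06:20-09:55, 11:45-14:15 (subtract 4h to convert from UTC+4).
Carol in UTC: 06:00-10:10, 16:45-18:00 (subtract 4h to convert from UTC+4).
Grace in UTC: 06:00-08:00, 09:45-10:30, 13:35-16:30, 17:30-18:00 (subtract 1h to convert from UTC+1).
Finn in UTC: 06:00-08:20, 11:50-14:00, 14:55-16:30, 16:50-17:10 (subtract 1h to convert from UTC+1).
Sofia in UTC: 06:05-08:40, 12:40-13:20 (add 1h to convert from UTC-1).
Xiulan in UTC: 06:00-13:35 (add 1h to convert from UTC-1).
Mei, Finn, and Xiulan can make the full 12:05-13:05 slot — that's 3.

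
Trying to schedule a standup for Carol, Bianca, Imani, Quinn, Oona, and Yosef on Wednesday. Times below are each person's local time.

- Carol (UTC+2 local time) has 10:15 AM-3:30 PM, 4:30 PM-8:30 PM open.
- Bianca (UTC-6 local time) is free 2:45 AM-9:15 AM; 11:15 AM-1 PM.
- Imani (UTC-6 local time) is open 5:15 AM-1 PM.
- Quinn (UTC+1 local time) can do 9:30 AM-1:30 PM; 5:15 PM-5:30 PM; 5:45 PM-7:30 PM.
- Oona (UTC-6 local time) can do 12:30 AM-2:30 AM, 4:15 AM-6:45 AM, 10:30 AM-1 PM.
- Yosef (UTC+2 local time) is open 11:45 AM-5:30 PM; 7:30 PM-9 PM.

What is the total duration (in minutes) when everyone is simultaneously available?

Carol in UTC: 08:15-13:30, 14:30-18:30 (subtract 2h to convert from UTC+2).
Bianca in UTC: 08:45-15:15, 17:15-19:00 (add 6h to convert from UTC-6).
Imani in UTC: 11:15-19:00 (add 6h to convert from UTC-6).
Quinn in UTC: 08:30-12:30, 16:15-16:30, 16:45-18:30 (subtract 1h to convert from UTC+1).
Oona in UTC: 06:30-08:30, 10:15-12:45, 16:30-19:00 (add 6h to convert from UTC-6).
Yosef in UTC: 09:45-15:30, 17:30-19:00 (subtract 2h to convert from UTC+2).
Carol ∩ Bianca: 08:45-13:30, 14:30-15:15, 17:15-18:30.
Carol ∩ Bianca ∩ Imani: 11:15-13:30, 14:30-15:15, 17:15-18:30.
Carol ∩ Bianca ∩ Imani ∩ Quinn: 11:15-12:30, 17:15-18:30.
Carol ∩ Bianca ∩ Imani ∩ Quinn ∩ Oona: 11:15-12:30, 17:15-18:30.
Carol ∩ Bianca ∩ Imani ∩ Quinn ∩ Oona ∩ Yosef: 11:15-12:30, 17:30-18:30.
Those are the intersection windows.
Summing the common windows: 75 + 60 = 135 minutes.

135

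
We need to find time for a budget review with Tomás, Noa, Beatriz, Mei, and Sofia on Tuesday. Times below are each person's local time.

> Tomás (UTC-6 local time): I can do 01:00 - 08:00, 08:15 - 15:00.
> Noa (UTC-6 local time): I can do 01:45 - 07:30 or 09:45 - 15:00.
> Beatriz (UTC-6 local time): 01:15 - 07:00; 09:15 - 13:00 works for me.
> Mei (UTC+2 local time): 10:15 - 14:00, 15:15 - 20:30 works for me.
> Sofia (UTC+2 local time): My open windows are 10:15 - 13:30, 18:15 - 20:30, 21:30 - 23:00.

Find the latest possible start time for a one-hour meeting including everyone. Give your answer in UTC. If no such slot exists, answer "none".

Tomás in UTC: 07:00-14:00, 14:15-21:00 (add 6h to convert from UTC-6).
Noa in UTC: 07:45-13:30, 15:45-21:00 (add 6h to convert from UTC-6).
Beatriz in UTC: 07:15-13:00, 15:15-19:00 (add 6h to convert from UTC-6).
Mei in UTC: 08:15-12:00, 13:15-18:30 (subtract 2h to convert from UTC+2).
Sofia in UTC: 08:15-11:30, 16:15-18:30, 19:30-21:00 (subtract 2h to convert from UTC+2).
Tomás ∩ Noa: 07:45-13:30, 15:45-21:00.
Tomás ∩ Noa ∩ Beatriz: 07:45-13:00, 15:45-19:00.
Tomás ∩ Noa ∩ Beatriz ∩ Mei: 08:15-12:00, 15:45-18:30.
Tomás ∩ Noa ∩ Beatriz ∩ Mei ∩ Sofia: 08:15-11:30, 16:15-18:30.
The last common window of at least 60 minutes is 16:15-18:30; a 60-minute meeting can start as late as 17:30 and still end by 18:30.

17:30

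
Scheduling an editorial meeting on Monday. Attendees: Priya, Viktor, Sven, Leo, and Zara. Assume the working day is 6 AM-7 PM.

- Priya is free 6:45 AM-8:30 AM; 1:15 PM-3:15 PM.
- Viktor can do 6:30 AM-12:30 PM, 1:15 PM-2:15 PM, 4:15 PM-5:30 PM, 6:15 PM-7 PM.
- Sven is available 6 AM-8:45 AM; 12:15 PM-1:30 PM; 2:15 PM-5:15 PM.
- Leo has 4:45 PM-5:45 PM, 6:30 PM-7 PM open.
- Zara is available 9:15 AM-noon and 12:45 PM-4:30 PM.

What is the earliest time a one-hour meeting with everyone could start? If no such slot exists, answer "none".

none

Priya ∩ Viktor: 06:45-08:30, 13:15-14:15.
Priya ∩ Viktor ∩ Sven: 06:45-08:30, 13:15-13:30.
Priya ∩ Viktor ∩ Sven ∩ Leo: ∅.
Priya ∩ Viktor ∩ Sven ∩ Leo ∩ Zara: ∅.
There is no time when everyone is free.
No common window is at least 60 minutes long.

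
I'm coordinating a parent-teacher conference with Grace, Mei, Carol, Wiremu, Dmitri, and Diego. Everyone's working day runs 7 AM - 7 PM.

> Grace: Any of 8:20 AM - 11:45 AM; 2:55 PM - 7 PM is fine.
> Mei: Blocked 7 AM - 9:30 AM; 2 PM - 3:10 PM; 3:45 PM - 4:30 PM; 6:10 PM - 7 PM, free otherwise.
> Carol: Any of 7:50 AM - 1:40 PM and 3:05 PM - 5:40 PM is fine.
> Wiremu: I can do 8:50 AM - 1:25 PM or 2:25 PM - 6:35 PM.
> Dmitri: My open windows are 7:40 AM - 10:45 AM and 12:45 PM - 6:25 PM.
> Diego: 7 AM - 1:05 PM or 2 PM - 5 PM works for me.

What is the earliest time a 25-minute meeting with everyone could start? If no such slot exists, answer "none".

Grace free: 08:20-11:45, 14:55-19:00.
Mei free: 09:30-14:00, 15:10-15:45, 16:30-18:10 (invert busy blocks within the working day).
Carol free: 07:50-13:40, 15:05-17:40.
Wiremu free: 08:50-13:25, 14:25-18:35.
Dmitri free: 07:40-10:45, 12:45-18:25.
Diego free: 07:00-13:05, 14:00-17:00.
Grace ∩ Mei: 09:30-11:45, 15:10-15:45, 16:30-18:10.
Grace ∩ Mei ∩ Carol: 09:30-11:45, 15:10-15:45, 16:30-17:40.
Grace ∩ Mei ∩ Carol ∩ Wiremu: 09:30-11:45, 15:10-15:45, 16:30-17:40.
Grace ∩ Mei ∩ Carol ∩ Wiremu ∩ Dmitri: 09:30-10:45, 15:10-15:45, 16:30-17:40.
Grace ∩ Mei ∩ Carol ∩ Wiremu ∩ Dmitri ∩ Diego: 09:30-10:45, 15:10-15:45, 16:30-17:00.
Those are the intersection windows.
The first common window of at least 25 minutes is 09:30-10:45, so the earliest start is 09:30.

09:30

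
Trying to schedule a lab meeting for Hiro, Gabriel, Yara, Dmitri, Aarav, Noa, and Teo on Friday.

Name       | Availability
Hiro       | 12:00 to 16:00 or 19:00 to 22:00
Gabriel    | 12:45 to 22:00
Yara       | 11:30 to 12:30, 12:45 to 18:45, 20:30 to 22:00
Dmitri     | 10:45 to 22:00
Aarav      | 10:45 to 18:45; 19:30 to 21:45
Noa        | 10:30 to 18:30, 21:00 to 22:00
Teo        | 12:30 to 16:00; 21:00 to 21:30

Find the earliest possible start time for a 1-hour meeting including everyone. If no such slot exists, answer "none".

Hiro ∩ Gabriel: 12:45-16:00, 19:00-22:00.
Hiro ∩ Gabriel ∩ Yara: 12:45-16:00, 20:30-22:00.
Hiro ∩ Gabriel ∩ Yara ∩ Dmitri: 12:45-16:00, 20:30-22:00.
Hiro ∩ Gabriel ∩ Yara ∩ Dmitri ∩ Aarav: 12:45-16:00, 20:30-21:45.
Hiro ∩ Gabriel ∩ Yara ∩ Dmitri ∩ Aarav ∩ Noa: 12:45-16:00, 21:00-21:45.
Hiro ∩ Gabriel ∩ Yara ∩ Dmitri ∩ Aarav ∩ Noa ∩ Teo: 12:45-16:00, 21:00-21:30.
Those are the intersection windows.
The first common window of at least 60 minutes is 12:45-16:00, so the earliest start is 12:45.

12:45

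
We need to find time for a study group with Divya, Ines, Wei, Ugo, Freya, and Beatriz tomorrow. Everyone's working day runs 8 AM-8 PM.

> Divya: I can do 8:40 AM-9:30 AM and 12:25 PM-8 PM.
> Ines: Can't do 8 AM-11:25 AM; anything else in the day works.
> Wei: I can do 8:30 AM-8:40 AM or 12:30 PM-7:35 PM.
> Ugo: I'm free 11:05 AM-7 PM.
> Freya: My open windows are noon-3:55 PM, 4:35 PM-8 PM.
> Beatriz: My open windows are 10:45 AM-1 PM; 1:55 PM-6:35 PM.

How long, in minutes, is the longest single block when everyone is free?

Divya free: 08:40-09:30, 12:25-20:00.
Ines free: 11:25-20:00 (invert busy blocks within the working day).
Wei free: 08:30-08:40, 12:30-19:35.
Ugo free: 11:05-19:00.
Freya free: 12:00-15:55, 16:35-20:00.
Beatriz free: 10:45-13:00, 13:55-18:35.
Divya ∩ Ines: 12:25-20:00.
Divya ∩ Ines ∩ Wei: 12:30-19:35.
Divya ∩ Ines ∩ Wei ∩ Ugo: 12:30-19:00.
Divya ∩ Ines ∩ Wei ∩ Ugo ∩ Freya: 12:30-15:55, 16:35-19:00.
Divya ∩ Ines ∩ Wei ∩ Ugo ∩ Freya ∩ Beatriz: 12:30-13:00, 13:55-15:55, 16:35-18:35.
The longest is 13:55-15:55 at 120 minutes.

120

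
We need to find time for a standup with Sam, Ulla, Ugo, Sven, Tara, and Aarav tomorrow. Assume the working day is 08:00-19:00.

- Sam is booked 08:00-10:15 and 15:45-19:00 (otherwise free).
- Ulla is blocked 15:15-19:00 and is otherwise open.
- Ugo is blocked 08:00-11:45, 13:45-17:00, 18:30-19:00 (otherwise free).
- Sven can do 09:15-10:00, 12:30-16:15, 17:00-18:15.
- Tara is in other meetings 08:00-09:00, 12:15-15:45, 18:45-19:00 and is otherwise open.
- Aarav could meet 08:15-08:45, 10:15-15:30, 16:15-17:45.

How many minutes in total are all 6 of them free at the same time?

0

Sam free: 10:15-15:45 (invert busy blocks within the working day).
Ulla free: 08:00-15:15 (invert busy blocks within the working day).
Ugo free: 11:45-13:45, 17:00-18:30 (invert busy blocks within the working day).
Sven free: 09:15-10:00, 12:30-16:15, 17:00-18:15.
Tara free: 09:00-12:15, 15:45-18:45 (invert busy blocks within the working day).
Aarav free: 08:15-08:45, 10:15-15:30, 16:15-17:45.
Sam ∩ Ulla: 10:15-15:15.
Sam ∩ Ulla ∩ Ugo: 11:45-13:45.
Sam ∩ Ulla ∩ Ugo ∩ Sven: 12:30-13:45.
Sam ∩ Ulla ∩ Ugo ∩ Sven ∩ Tara: ∅.
Sam ∩ Ulla ∩ Ugo ∩ Sven ∩ Tara ∩ Aarav: ∅.
There is no time when everyone is free.
There is no common window, so the total is 0 minutes.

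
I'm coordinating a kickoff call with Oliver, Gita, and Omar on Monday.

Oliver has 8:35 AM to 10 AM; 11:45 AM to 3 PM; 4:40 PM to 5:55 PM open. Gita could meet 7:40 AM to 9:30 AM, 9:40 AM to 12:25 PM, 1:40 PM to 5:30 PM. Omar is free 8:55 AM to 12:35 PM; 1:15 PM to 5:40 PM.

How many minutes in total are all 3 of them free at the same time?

225

Oliver ∩ Gita: 08:35-09:30, 09:40-10:00, 11:45-12:25, 13:40-15:00, 16:40-17:30.
Oliver ∩ Gita ∩ Omar: 08:55-09:30, 09:40-10:00, 11:45-12:25, 13:40-15:00, 16:40-17:30.
Those are the intersection windows.
Summing the common windows: 35 + 20 + 40 + 80 + 50 = 225 minutes.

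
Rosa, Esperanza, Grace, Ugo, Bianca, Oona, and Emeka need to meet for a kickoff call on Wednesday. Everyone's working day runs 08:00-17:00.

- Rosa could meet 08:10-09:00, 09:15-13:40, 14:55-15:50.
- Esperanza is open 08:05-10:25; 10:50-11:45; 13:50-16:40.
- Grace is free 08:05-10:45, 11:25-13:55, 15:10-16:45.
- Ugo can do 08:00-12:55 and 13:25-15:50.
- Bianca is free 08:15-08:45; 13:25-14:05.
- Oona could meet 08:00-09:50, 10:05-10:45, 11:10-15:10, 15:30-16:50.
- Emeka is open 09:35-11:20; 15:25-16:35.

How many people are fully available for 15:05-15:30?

3

Rosa, Esperanza, and Ugo can make the full 15:05-15:30 slot — that's 3.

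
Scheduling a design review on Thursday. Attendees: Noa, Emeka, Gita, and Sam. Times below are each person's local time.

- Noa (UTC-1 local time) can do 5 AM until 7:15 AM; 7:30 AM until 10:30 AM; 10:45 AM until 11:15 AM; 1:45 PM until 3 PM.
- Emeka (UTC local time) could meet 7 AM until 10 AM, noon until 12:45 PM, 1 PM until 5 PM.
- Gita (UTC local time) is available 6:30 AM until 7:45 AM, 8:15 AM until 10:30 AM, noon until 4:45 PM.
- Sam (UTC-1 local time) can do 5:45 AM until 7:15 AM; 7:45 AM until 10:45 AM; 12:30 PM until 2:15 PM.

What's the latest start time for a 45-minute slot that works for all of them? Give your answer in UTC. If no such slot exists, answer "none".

Noa in UTC: 06:00-08:15, 08:30-11:30, 11:45-12:15, 14:45-16:00 (add 1h to convert from UTC-1).
Emeka in UTC: 07:00-10:00, 12:00-12:45, 13:00-17:00.
Gita in UTC: 06:30-07:45, 08:15-10:30, 12:00-16:45.
Sam in UTC: 06:45-08:15, 08:45-11:45, 13:30-15:15 (add 1h to convert from UTC-1).
Noa ∩ Emeka: 07:00-08:15, 08:30-10:00, 12:00-12:15, 14:45-16:00.
Noa ∩ Emeka ∩ Gita: 07:00-07:45, 08:30-10:00, 12:00-12:15, 14:45-16:00.
Noa ∩ Emeka ∩ Gita ∩ Sam: 07:00-07:45, 08:45-10:00, 14:45-15:15.
The last common window of at least 45 minutes is 08:45-10:00; a 45-minute meeting can start as late as 09:15 and still end by 10:00.

09:15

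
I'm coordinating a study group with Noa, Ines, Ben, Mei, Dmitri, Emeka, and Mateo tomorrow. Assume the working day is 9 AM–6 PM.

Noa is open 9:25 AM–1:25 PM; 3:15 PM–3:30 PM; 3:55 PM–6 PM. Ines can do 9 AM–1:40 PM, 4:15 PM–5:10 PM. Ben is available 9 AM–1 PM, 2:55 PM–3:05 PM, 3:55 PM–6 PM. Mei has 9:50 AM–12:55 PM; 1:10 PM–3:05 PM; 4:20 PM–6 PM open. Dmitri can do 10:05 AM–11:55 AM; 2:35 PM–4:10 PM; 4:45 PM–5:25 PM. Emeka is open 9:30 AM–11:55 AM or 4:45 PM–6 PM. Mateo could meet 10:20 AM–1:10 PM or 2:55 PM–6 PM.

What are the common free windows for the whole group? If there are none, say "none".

10:20-11:55, 16:45-17:10

Noa ∩ Ines: 09:25-13:25, 16:15-17:10.
Noa ∩ Ines ∩ Ben: 09:25-13:00, 16:15-17:10.
Noa ∩ Ines ∩ Ben ∩ Mei: 09:50-12:55, 16:20-17:10.
Noa ∩ Ines ∩ Ben ∩ Mei ∩ Dmitri: 10:05-11:55, 16:45-17:10.
Noa ∩ Ines ∩ Ben ∩ Mei ∩ Dmitri ∩ Emeka: 10:05-11:55, 16:45-17:10.
Noa ∩ Ines ∩ Ben ∩ Mei ∩ Dmitri ∩ Emeka ∩ Mateo: 10:20-11:55, 16:45-17:10.
Those are the intersection windows.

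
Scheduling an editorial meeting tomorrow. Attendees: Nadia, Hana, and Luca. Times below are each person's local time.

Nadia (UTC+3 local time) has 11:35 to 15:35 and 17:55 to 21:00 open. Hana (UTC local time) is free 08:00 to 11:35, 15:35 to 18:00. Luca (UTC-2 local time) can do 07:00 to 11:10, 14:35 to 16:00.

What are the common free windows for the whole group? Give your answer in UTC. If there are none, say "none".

Nadia in UTC: 08:35-12:35, 14:55-18:00 (subtract 3h to convert from UTC+3).
Hana in UTC: 08:00-11:35, 15:35-18:00.
Luca in UTC: 09:00-13:10, 16:35-18:00 (add 2h to convert from UTC-2).
Nadia ∩ Hana: 08:35-11:35, 15:35-18:00.
Nadia ∩ Hana ∩ Luca: 09:00-11:35, 16:35-18:00.

09:00-11:35, 16:35-18:00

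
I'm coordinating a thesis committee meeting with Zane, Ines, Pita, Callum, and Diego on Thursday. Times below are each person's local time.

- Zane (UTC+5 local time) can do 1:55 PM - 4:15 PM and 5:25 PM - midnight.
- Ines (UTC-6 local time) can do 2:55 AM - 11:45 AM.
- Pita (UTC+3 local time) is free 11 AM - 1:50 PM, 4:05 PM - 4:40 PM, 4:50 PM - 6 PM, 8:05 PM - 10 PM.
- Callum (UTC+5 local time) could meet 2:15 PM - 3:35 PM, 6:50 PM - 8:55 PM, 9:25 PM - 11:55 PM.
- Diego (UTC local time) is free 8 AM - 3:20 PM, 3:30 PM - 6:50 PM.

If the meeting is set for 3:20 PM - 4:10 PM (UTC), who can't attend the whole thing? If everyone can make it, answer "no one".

Zane in UTC: 08:55-11:15, 12:25-19:00 (subtract 5h to convert from UTC+5).
Ines in UTC: 08:55-17:45 (add 6h to convert from UTC-6).
Pita in UTC: 08:00-10:50, 13:05-13:40, 13:50-15:00, 17:05-19:00 (subtract 3h to convert from UTC+3).
Callum in UTC: 09:15-10:35, 13:50-15:55, 16:25-18:55 (subtract 5h to convert from UTC+5).
Diego in UTC: 08:00-15:20, 15:30-18:50.
Zane: free for 15:20-16:10. Ines: free for 15:20-16:10. Pita: not fully free for 15:20-16:10. Callum: not fully free for 15:20-16:10. Diego: not fully free for 15:20-16:10.

Callum, Diego, Pita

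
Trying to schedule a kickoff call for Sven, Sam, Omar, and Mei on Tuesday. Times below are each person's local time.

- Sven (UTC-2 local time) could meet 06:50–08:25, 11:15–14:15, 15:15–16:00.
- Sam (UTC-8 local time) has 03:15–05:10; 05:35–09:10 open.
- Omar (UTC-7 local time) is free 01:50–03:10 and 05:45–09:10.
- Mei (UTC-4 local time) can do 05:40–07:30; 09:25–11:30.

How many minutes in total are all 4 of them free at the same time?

Sven in UTC: 08:50-10:25, 13:15-16:15, 17:15-18:00 (add 2h to convert from UTC-2).
Sam in UTC: 11:15-13:10, 13:35-17:10 (add 8h to convert from UTC-8).
Omar in UTC: 08:50-10:10, 12:45-16:10 (add 7h to convert from UTC-7).
Mei in UTC: 09:40-11:30, 13:25-15:30 (add 4h to convert from UTC-4).
Sven ∩ Sam: 13:35-16:15.
Sven ∩ Sam ∩ Omar: 13:35-16:10.
Sven ∩ Sam ∩ Omar ∩ Mei: 13:35-15:30.
That's a single block of 115 minutes.

115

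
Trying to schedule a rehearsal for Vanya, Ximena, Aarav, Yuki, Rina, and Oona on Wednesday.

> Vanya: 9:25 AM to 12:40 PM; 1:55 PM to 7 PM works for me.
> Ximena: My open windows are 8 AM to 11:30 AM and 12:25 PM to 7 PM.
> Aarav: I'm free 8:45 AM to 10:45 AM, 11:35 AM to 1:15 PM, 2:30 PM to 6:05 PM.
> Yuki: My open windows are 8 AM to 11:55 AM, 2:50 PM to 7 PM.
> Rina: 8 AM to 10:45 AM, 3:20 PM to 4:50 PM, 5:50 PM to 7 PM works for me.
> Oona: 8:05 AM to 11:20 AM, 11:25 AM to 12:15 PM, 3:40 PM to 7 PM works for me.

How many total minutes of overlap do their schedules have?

165

Vanya ∩ Ximena: 09:25-11:30, 12:25-12:40, 13:55-19:00.
Vanya ∩ Ximena ∩ Aarav: 09:25-10:45, 12:25-12:40, 14:30-18:05.
Vanya ∩ Ximena ∩ Aarav ∩ Yuki: 09:25-10:45, 14:50-18:05.
Vanya ∩ Ximena ∩ Aarav ∩ Yuki ∩ Rina: 09:25-10:45, 15:20-16:50, 17:50-18:05.
Vanya ∩ Ximena ∩ Aarav ∩ Yuki ∩ Rina ∩ Oona: 09:25-10:45, 15:40-16:50, 17:50-18:05.
Summing the common windows: 80 + 70 + 15 = 165 minutes.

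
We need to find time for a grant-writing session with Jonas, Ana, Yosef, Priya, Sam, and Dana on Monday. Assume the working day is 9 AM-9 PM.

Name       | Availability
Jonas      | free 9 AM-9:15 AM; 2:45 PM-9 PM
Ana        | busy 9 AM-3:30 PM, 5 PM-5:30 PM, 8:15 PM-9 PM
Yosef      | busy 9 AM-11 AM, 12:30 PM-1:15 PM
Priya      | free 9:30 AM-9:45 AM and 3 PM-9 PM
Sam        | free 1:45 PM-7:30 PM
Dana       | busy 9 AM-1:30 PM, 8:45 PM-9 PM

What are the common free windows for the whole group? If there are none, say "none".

Jonas free: 09:00-09:15, 14:45-21:00.
Ana free: 15:30-17:00, 17:30-20:15 (invert busy blocks within the working day).
Yosef free: 11:00-12:30, 13:15-21:00 (invert busy blocks within the working day).
Priya free: 09:30-09:45, 15:00-21:00.
Sam free: 13:45-19:30.
Dana free: 13:30-20:45 (invert busy blocks within the working day).
Jonas ∩ Ana: 15:30-17:00, 17:30-20:15.
Jonas ∩ Ana ∩ Yosef: 15:30-17:00, 17:30-20:15.
Jonas ∩ Ana ∩ Yosef ∩ Priya: 15:30-17:00, 17:30-20:15.
Jonas ∩ Ana ∩ Yosef ∩ Priya ∩ Sam: 15:30-17:00, 17:30-19:30.
Jonas ∩ Ana ∩ Yosef ∩ Priya ∩ Sam ∩ Dana: 15:30-17:00, 17:30-19:30.
Those are the intersection windows.

15:30-17:00, 17:30-19:30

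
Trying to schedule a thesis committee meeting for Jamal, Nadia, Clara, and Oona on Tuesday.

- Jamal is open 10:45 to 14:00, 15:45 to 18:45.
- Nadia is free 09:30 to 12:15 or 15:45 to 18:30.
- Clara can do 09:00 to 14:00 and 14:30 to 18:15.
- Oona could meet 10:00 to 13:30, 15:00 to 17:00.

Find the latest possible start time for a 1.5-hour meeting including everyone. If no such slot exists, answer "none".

Jamal ∩ Nadia: 10:45-12:15, 15:45-18:30.
Jamal ∩ Nadia ∩ Clara: 10:45-12:15, 15:45-18:15.
Jamal ∩ Nadia ∩ Clara ∩ Oona: 10:45-12:15, 15:45-17:00.
The last common window of at least 90 minutes is 10:45-12:15; a 90-minute meeting can start as late as 10:45 and still end by 12:15.

10:45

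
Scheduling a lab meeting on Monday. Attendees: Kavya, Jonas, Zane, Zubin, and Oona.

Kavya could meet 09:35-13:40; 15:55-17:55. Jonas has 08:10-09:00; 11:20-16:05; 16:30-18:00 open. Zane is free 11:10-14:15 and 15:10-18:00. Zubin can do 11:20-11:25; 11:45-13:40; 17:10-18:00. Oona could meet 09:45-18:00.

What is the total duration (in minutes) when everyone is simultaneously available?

165

Kavya ∩ Jonas: 11:20-13:40, 15:55-16:05, 16:30-17:55.
Kavya ∩ Jonas ∩ Zane: 11:20-13:40, 15:55-16:05, 16:30-17:55.
Kavya ∩ Jonas ∩ Zane ∩ Zubin: 11:20-11:25, 11:45-13:40, 17:10-17:55.
Kavya ∩ Jonas ∩ Zane ∩ Zubin ∩ Oona: 11:20-11:25, 11:45-13:40, 17:10-17:55.
Summing the common windows: 5 + 115 + 45 = 165 minutes.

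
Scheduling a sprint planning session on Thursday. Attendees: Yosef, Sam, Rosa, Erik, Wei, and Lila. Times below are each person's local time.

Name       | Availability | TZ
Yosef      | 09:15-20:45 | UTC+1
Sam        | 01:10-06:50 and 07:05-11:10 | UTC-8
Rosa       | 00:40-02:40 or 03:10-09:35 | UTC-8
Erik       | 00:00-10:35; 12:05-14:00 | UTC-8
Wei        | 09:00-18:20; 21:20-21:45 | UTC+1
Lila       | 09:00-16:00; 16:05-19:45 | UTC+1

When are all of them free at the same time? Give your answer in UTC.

09:10-10:40, 11:10-14:50, 15:05-17:20

Yosef in UTC: 08:15-19:45 (subtract 1h to convert from UTC+1).
Sam in UTC: 09:10-14:50, 15:05-19:10 (add 8h to convert from UTC-8).
Rosa in UTC: 08:40-10:40, 11:10-17:35 (add 8h to convert from UTC-8).
Erik in UTC: 08:00-18:35, 20:05-22:00 (add 8h to convert from UTC-8).
Wei in UTC: 08:00-17:20, 20:20-20:45 (subtract 1h to convert from UTC+1).
Lila in UTC: 08:00-15:00, 15:05-18:45 (subtract 1h to convert from UTC+1).
Yosef ∩ Sam: 09:10-14:50, 15:05-19:10.
Yosef ∩ Sam ∩ Rosa: 09:10-10:40, 11:10-14:50, 15:05-17:35.
Yosef ∩ Sam ∩ Rosa ∩ Erik: 09:10-10:40, 11:10-14:50, 15:05-17:35.
Yosef ∩ Sam ∩ Rosa ∩ Erik ∩ Wei: 09:10-10:40, 11:10-14:50, 15:05-17:20.
Yosef ∩ Sam ∩ Rosa ∩ Erik ∩ Wei ∩ Lila: 09:10-10:40, 11:10-14:50, 15:05-17:20.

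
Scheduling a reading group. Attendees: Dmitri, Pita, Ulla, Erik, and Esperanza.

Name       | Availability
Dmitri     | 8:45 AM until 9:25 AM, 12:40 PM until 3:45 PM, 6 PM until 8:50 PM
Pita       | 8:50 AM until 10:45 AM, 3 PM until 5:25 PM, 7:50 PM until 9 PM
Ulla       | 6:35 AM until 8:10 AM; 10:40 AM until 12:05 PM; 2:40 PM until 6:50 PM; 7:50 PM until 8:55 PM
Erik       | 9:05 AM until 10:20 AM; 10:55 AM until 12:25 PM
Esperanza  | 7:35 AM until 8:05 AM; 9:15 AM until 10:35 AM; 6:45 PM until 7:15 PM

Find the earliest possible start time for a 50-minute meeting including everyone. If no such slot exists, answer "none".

none

Dmitri ∩ Pita: 08:50-09:25, 15:00-15:45, 19:50-20:50.
Dmitri ∩ Pita ∩ Ulla: 15:00-15:45, 19:50-20:50.
Dmitri ∩ Pita ∩ Ulla ∩ Erik: ∅.
Dmitri ∩ Pita ∩ Ulla ∩ Erik ∩ Esperanza: ∅.
There is no time when everyone is free.
No common window is at least 50 minutes long.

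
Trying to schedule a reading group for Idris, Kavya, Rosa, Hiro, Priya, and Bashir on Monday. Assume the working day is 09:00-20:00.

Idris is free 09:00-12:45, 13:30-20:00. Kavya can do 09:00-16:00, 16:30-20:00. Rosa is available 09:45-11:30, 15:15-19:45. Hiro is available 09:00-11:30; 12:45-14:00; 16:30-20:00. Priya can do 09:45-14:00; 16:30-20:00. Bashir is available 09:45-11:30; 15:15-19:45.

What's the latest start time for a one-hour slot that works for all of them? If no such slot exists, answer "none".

18:45

Idris ∩ Kavya: 09:00-12:45, 13:30-16:00, 16:30-20:00.
Idris ∩ Kavya ∩ Rosa: 09:45-11:30, 15:15-16:00, 16:30-19:45.
Idris ∩ Kavya ∩ Rosa ∩ Hiro: 09:45-11:30, 16:30-19:45.
Idris ∩ Kavya ∩ Rosa ∩ Hiro ∩ Priya: 09:45-11:30, 16:30-19:45.
Idris ∩ Kavya ∩ Rosa ∩ Hiro ∩ Priya ∩ Bashir: 09:45-11:30, 16:30-19:45.
So the common availability across everyone is 09:45-11:30, 16:30-19:45.
The last common window of at least 60 minutes is 16:30-19:45; a 60-minute meeting can start as late as 18:45 and still end by 19:45.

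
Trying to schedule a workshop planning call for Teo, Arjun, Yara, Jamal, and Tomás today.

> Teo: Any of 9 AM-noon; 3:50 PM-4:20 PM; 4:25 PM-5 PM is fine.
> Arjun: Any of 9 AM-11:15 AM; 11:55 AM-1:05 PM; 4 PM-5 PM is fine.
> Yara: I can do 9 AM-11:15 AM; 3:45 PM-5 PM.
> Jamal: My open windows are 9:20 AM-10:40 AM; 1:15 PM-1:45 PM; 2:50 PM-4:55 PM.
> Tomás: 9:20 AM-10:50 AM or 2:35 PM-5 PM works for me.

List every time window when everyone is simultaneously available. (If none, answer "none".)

Teo ∩ Arjun: 09:00-11:15, 11:55-12:00, 16:00-16:20, 16:25-17:00.
Teo ∩ Arjun ∩ Yara: 09:00-11:15, 16:00-16:20, 16:25-17:00.
Teo ∩ Arjun ∩ Yara ∩ Jamal: 09:20-10:40, 16:00-16:20, 16:25-16:55.
Teo ∩ Arjun ∩ Yara ∩ Jamal ∩ Tomás: 09:20-10:40, 16:00-16:20, 16:25-16:55.
So the common availability across everyone is 09:20-10:40, 16:00-16:20, 16:25-16:55.

09:20-10:40, 16:00-16:20, 16:25-16:55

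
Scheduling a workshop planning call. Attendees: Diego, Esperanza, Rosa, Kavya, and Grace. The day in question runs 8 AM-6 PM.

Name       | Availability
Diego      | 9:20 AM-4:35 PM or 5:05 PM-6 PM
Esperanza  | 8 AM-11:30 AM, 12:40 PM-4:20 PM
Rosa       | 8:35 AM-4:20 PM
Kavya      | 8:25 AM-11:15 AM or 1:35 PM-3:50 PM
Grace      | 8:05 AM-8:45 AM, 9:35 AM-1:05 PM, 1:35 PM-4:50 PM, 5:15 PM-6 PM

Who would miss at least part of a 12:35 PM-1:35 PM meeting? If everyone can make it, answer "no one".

Esperanza, Grace, Kavya

Diego: free for 12:35-13:35. Esperanza: not fully free for 12:35-13:35. Rosa: free for 12:35-13:35. Kavya: not fully free for 12:35-13:35. Grace: not fully free for 12:35-13:35.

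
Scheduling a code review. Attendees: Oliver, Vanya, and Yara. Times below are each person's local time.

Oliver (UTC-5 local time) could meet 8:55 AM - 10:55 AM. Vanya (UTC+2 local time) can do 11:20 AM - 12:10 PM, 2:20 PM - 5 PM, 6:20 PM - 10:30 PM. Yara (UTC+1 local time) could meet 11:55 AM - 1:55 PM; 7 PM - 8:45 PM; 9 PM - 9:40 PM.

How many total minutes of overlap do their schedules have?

0

Oliver in UTC: 13:55-15:55 (add 5h to convert from UTC-5).
Vanya in UTC: 09:20-10:10, 12:20-15:00, 16:20-20:30 (subtract 2h to convert from UTC+2).
Yara in UTC: 10:55-12:55, 18:00-19:45, 20:00-20:40 (subtract 1h to convert from UTC+1).
Oliver ∩ Vanya: 13:55-15:00.
Oliver ∩ Vanya ∩ Yara: ∅.
There is no time when everyone is free.
There is no common window, so the total is 0 minutes.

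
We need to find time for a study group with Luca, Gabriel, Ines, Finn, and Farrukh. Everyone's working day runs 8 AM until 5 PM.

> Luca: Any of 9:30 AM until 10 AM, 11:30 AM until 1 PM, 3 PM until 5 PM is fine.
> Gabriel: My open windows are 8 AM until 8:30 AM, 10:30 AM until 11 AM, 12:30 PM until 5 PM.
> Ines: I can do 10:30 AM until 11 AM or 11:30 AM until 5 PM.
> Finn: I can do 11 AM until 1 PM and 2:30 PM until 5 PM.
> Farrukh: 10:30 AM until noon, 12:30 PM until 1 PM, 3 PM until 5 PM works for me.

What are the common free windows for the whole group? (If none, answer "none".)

12:30-13:00, 15:00-17:00

Luca ∩ Gabriel: 12:30-13:00, 15:00-17:00.
Luca ∩ Gabriel ∩ Ines: 12:30-13:00, 15:00-17:00.
Luca ∩ Gabriel ∩ Ines ∩ Finn: 12:30-13:00, 15:00-17:00.
Luca ∩ Gabriel ∩ Ines ∩ Finn ∩ Farrukh: 12:30-13:00, 15:00-17:00.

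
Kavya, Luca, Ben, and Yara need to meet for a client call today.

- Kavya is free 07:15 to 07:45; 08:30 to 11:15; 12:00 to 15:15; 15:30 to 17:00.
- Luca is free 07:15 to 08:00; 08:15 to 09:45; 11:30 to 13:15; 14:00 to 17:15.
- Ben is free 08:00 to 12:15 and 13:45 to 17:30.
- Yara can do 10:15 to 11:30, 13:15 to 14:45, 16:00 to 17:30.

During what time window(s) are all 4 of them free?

Kavya ∩ Luca: 07:15-07:45, 08:30-09:45, 12:00-13:15, 14:00-15:15, 15:30-17:00.
Kavya ∩ Luca ∩ Ben: 08:30-09:45, 12:00-12:15, 14:00-15:15, 15:30-17:00.
Kavya ∩ Luca ∩ Ben ∩ Yara: 14:00-14:45, 16:00-17:00.
So the common availability across everyone is 14:00-14:45, 16:00-17:00.

14:00-14:45, 16:00-17:00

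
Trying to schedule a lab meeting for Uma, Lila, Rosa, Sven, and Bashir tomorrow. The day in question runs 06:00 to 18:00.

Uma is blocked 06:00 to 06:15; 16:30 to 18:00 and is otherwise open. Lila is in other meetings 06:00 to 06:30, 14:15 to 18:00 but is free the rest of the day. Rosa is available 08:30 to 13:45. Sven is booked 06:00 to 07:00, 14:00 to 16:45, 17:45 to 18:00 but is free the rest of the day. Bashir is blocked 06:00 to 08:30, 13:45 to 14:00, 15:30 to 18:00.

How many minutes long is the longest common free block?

Uma free: 06:15-16:30 (invert busy blocks within the working day).
Lila free: 06:30-14:15 (invert busy blocks within the working day).
Rosa free: 08:30-13:45.
Sven free: 07:00-14:00, 16:45-17:45 (invert busy blocks within the working day).
Bashir free: 08:30-13:45, 14:00-15:30 (invert busy blocks within the working day).
Uma ∩ Lila: 06:30-14:15.
Uma ∩ Lila ∩ Rosa: 08:30-13:45.
Uma ∩ Lila ∩ Rosa ∩ Sven: 08:30-13:45.
Uma ∩ Lila ∩ Rosa ∩ Sven ∩ Bashir: 08:30-13:45.
The longest is 08:30-13:45 at 315 minutes.

315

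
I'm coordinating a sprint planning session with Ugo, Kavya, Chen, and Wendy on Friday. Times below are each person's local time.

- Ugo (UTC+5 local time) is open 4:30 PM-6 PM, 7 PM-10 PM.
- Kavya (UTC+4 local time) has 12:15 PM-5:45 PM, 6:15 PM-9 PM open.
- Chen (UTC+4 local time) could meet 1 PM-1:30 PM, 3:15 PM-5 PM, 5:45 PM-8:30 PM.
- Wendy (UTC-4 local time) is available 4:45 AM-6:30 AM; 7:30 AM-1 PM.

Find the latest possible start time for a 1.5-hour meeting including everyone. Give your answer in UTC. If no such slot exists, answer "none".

15:00

Ugo in UTC: 11:30-13:00, 14:00-17:00 (subtract 5h to convert from UTC+5).
Kavya in UTC: 08:15-13:45, 14:15-17:00 (subtract 4h to convert from UTC+4).
Chen in UTC: 09:00-09:30, 11:15-13:00, 13:45-16:30 (subtract 4h to convert from UTC+4).
Wendy in UTC: 08:45-10:30, 11:30-17:00 (add 4h to convert from UTC-4).
Ugo ∩ Kavya: 11:30-13:00, 14:15-17:00.
Ugo ∩ Kavya ∩ Chen: 11:30-13:00, 14:15-16:30.
Ugo ∩ Kavya ∩ Chen ∩ Wendy: 11:30-13:00, 14:15-16:30.
Those are the intersection windows.
The last common window of at least 90 minutes is 14:15-16:30; a 90-minute meeting can start as late as 15:00 and still end by 16:30.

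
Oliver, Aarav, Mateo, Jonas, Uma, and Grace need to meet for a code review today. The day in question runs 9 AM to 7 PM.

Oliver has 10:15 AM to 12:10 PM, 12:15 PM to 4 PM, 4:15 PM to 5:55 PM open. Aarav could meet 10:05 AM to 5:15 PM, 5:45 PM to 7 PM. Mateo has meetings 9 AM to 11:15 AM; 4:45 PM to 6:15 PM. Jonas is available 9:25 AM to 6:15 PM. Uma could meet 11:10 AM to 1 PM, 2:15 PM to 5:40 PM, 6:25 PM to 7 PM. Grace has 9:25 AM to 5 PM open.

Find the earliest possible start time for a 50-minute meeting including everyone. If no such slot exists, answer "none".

11:15

Oliver free: 10:15-12:10, 12:15-16:00, 16:15-17:55.
Aarav free: 10:05-17:15, 17:45-19:00.
Mateo free: 11:15-16:45, 18:15-19:00 (invert busy blocks within the working day).
Jonas free: 09:25-18:15.
Uma free: 11:10-13:00, 14:15-17:40, 18:25-19:00.
Grace free: 09:25-17:00.
Oliver ∩ Aarav: 10:15-12:10, 12:15-16:00, 16:15-17:15, 17:45-17:55.
Oliver ∩ Aarav ∩ Mateo: 11:15-12:10, 12:15-16:00, 16:15-16:45.
Oliver ∩ Aarav ∩ Mateo ∩ Jonas: 11:15-12:10, 12:15-16:00, 16:15-16:45.
Oliver ∩ Aarav ∩ Mateo ∩ Jonas ∩ Uma: 11:15-12:10, 12:15-13:00, 14:15-16:00, 16:15-16:45.
Oliver ∩ Aarav ∩ Mateo ∩ Jonas ∩ Uma ∩ Grace: 11:15-12:10, 12:15-13:00, 14:15-16:00, 16:15-16:45.
The first common window of at least 50 minutes is 11:15-12:10, so the earliest start is 11:15.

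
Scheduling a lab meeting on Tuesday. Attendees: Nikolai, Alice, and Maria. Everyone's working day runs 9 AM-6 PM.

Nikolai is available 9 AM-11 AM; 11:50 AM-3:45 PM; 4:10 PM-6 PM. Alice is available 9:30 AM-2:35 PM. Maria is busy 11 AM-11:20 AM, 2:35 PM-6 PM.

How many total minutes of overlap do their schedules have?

Nikolai free: 09:00-11:00, 11:50-15:45, 16:10-18:00.
Alice free: 09:30-14:35.
Maria free: 09:00-11:00, 11:20-14:35 (invert busy blocks within the working day).
Nikolai ∩ Alice: 09:30-11:00, 11:50-14:35.
Nikolai ∩ Alice ∩ Maria: 09:30-11:00, 11:50-14:35.
Those are the intersection windows.
Summing the common windows: 90 + 165 = 255 minutes.

255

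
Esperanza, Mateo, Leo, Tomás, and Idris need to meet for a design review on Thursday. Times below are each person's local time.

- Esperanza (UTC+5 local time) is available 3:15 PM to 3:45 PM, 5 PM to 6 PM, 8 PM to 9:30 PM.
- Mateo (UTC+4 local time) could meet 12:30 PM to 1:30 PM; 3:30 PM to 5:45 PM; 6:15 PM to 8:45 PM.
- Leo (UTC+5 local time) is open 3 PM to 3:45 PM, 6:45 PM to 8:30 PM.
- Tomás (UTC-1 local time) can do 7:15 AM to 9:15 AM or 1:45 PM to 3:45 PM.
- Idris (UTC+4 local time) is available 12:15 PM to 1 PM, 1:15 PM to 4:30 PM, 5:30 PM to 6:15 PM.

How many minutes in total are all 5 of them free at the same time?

0

Esperanza in UTC: 10:15-10:45, 12:00-13:00, 15:00-16:30 (subtract 5h to convert from UTC+5).
Mateo in UTC: 08:30-09:30, 11:30-13:45, 14:15-16:45 (subtract 4h to convert from UTC+4).
Leo in UTC: 10:00-10:45, 13:45-15:30 (subtract 5h to convert from UTC+5).
Tomás in UTC: 08:15-10:15, 14:45-16:45 (add 1h to convert from UTC-1).
Idris in UTC: 08:15-09:00, 09:15-12:30, 13:30-14:15 (subtract 4h to convert from UTC+4).
Esperanza ∩ Mateo: 12:00-13:00, 15:00-16:30.
Esperanza ∩ Mateo ∩ Leo: 15:00-15:30.
Esperanza ∩ Mateo ∩ Leo ∩ Tomás: 15:00-15:30.
Esperanza ∩ Mateo ∩ Leo ∩ Tomás ∩ Idris: ∅.
There is no time when everyone is free.
There is no common window, so the total is 0 minutes.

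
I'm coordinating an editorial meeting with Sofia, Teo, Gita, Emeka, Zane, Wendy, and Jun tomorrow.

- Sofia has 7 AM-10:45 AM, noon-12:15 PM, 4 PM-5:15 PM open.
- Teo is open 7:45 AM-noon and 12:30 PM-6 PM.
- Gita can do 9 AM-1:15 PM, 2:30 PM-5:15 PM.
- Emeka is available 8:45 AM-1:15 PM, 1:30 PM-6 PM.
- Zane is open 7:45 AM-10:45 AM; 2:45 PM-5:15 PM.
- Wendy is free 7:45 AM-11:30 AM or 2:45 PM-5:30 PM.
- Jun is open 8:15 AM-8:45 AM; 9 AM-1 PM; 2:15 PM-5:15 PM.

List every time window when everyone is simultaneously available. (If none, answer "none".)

09:00-10:45, 16:00-17:15

Sofia ∩ Teo: 07:45-10:45, 16:00-17:15.
Sofia ∩ Teo ∩ Gita: 09:00-10:45, 16:00-17:15.
Sofia ∩ Teo ∩ Gita ∩ Emeka: 09:00-10:45, 16:00-17:15.
Sofia ∩ Teo ∩ Gita ∩ Emeka ∩ Zane: 09:00-10:45, 16:00-17:15.
Sofia ∩ Teo ∩ Gita ∩ Emeka ∩ Zane ∩ Wendy: 09:00-10:45, 16:00-17:15.
Sofia ∩ Teo ∩ Gita ∩ Emeka ∩ Zane ∩ Wendy ∩ Jun: 09:00-10:45, 16:00-17:15.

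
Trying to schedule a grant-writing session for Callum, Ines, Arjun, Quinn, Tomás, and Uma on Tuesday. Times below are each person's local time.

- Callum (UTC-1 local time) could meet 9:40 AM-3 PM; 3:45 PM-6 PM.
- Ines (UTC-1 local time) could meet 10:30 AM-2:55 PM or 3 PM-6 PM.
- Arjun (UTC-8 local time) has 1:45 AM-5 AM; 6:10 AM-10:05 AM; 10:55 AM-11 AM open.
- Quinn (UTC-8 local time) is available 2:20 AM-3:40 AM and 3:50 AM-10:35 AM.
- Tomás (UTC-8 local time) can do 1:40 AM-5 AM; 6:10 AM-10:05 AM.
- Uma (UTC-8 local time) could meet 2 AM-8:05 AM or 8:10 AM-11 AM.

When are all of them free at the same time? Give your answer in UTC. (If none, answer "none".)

Callum in UTC: 10:40-16:00, 16:45-19:00 (add 1h to convert from UTC-1).
Ines in UTC: 11:30-15:55, 16:00-19:00 (add 1h to convert from UTC-1).
Arjun in UTC: 09:45-13:00, 14:10-18:05, 18:55-19:00 (add 8h to convert from UTC-8).
Quinn in UTC: 10:20-11:40, 11:50-18:35 (add 8h to convert from UTC-8).
Tomás in UTC: 09:40-13:00, 14:10-18:05 (add 8h to convert from UTC-8).
Uma in UTC: 10:00-16:05, 16:10-19:00 (add 8h to convert from UTC-8).
Callum ∩ Ines: 11:30-15:55, 16:45-19:00.
Callum ∩ Ines ∩ Arjun: 11:30-13:00, 14:10-15:55, 16:45-18:05, 18:55-19:00.
Callum ∩ Ines ∩ Arjun ∩ Quinn: 11:30-11:40, 11:50-13:00, 14:10-15:55, 16:45-18:05.
Callum ∩ Ines ∩ Arjun ∩ Quinn ∩ Tomás: 11:30-11:40, 11:50-13:00, 14:10-15:55, 16:45-18:05.
Callum ∩ Ines ∩ Arjun ∩ Quinn ∩ Tomás ∩ Uma: 11:30-11:40, 11:50-13:00, 14:10-15:55, 16:45-18:05.

11:30-11:40, 11:50-13:00, 14:10-15:55, 16:45-18:05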